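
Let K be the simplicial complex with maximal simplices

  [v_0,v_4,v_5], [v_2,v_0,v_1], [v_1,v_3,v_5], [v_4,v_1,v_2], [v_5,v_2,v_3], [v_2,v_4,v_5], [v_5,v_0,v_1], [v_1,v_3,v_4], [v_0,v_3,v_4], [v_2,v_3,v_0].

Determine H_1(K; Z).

We work with the vertex ordering v_0 < v_1 < v_2 < v_3 < v_4 < v_5. The simplices of K, each written with vertices in increasing order, are:

  0-simplices (6): [v_0], [v_1], [v_2], [v_3], [v_4], [v_5]
  1-simplices (15): (15 of them)
  2-simplices (10): [v_0,v_1,v_2], [v_0,v_1,v_5], [v_0,v_2,v_3], [v_0,v_3,v_4], [v_0,v_4,v_5], [v_1,v_2,v_4], [v_1,v_3,v_4], [v_1,v_3,v_5], [v_2,v_3,v_5], [v_2,v_4,v_5]

giving chain groups C_0 ≅ Z^6, C_1 ≅ Z^15, C_2 ≅ Z^10.

Boundary ∂_1: C_1 → C_0 sends each edge [p,q] (with p < q) to q − p. For instance
  ∂[v_1,v_2] = [v_2] − [v_1].
This gives a 6×15 integer matrix of rank 5; reducing to Smith normal form yields diagonal entries (1,1,1,1,1).

The boundary map ∂_2: C_2 → C_1 acts by ∂[p,q,r] = [q,r] − [p,r] + [p,q]. For instance
  ∂[v_2,v_3,v_5] = [v_3,v_5] − [v_2,v_5] + [v_2,v_3],
  ∂[v_0,v_1,v_5] = [v_1,v_5] − [v_0,v_5] + [v_0,v_1].
As a 15×10 matrix over Z this has rank 10, with invariant factors (1,1,1,1,1,1,1,1,1,2).

Reading off H_k = ker ∂_k / im ∂_{k+1}:

  H_1: rank ker ∂_1 − rank ∂_2 = (15 − 5) − 10 = 0, and ∂_2 has invariant factor 2 > 1, so H_1 = Z/2Z.

H_1 ≅ Z/2Z.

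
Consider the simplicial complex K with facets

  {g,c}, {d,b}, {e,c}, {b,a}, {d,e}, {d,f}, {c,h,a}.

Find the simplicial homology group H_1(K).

Order the vertices as a < b < c < d < e < f < g < h. Listing each simplex with vertices in this order, K has dimension 2 with simplices:

  0-simplices (8): a, b, c, d, e, f, g, h
  1-simplices (9): ab, ac, ah, bd, ce, cg, ch, de, df
  2-simplices (1): ach

giving chain groups C_0 ≅ Z^8, C_1 ≅ Z^9, C_2 ≅ Z^1.

∂_1: C_1 → C_0 is given by ∂[p,q] = [q] − [p]. For instance
  ∂ac = c − a.
As a 8×9 matrix over Z this has rank 7, with invariant factors (1,1,1,1,1,1,1).

The boundary map ∂_2: C_2 → C_1 sends each 2-simplex [p,q,r] to [q,r] − [p,r] + [p,q]. For instance
  ∂ach = ch − ah + ac.
This gives a 9×1 integer matrix of rank 1; reducing to Smith normal form yields diagonal entries (1).

Computing H_k = (kernel of ∂_k) / (image of ∂_{k+1}):

  H_1: rank ker ∂_1 − rank ∂_2 = (9 − 7) − 1 = 1, and the invariant factors of ∂_2 are all 1, so H_1 = Z.

H_1 = Z.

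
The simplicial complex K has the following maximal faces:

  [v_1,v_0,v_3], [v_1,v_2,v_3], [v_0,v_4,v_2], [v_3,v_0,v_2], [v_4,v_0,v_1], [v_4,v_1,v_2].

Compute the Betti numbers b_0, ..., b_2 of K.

b_0 = 1, b_1 = 0, b_2 = 1.

Take the total order v_0 < v_1 < v_2 < v_3 < v_4 on the vertex set. Then K (dimension 2) consists of the simplices:

  0-simplices (5): [v_0], [v_1], [v_2], [v_3], [v_4]
  1-simplices (9): [v_0,v_1], [v_0,v_2], [v_0,v_3], [v_0,v_4], [v_1,v_2], [v_1,v_3], [v_1,v_4], [v_2,v_3], [v_2,v_4]
  2-simplices (6): [v_0,v_1,v_3], [v_0,v_1,v_4], [v_0,v_2,v_3], [v_0,v_2,v_4], [v_1,v_2,v_3], [v_1,v_2,v_4]

giving chain groups C_0 ≅ Z^5, C_1 ≅ Z^9, C_2 ≅ Z^6.

Boundary ∂_1: C_1 → C_0 maps an edge to its endpoints' difference, ∂[p,q] = q − p. For instance
  ∂[v_1,v_4] = [v_4] − [v_1].
This gives a 5×9 integer matrix of rank 4; reducing to Smith normal form yields diagonal entries (1,1,1,1).

Boundary ∂_2: C_2 → C_1 sends each 2-simplex [p,q,r] to [q,r] − [p,r] + [p,q]. For instance
  ∂[v_0,v_2,v_3] = [v_2,v_3] − [v_0,v_3] + [v_0,v_2],
  ∂[v_0,v_1,v_4] = [v_1,v_4] − [v_0,v_4] + [v_0,v_1].
The 9×6 boundary matrix has rank 5 and Smith normal form diag(1,1,1,1,1).

Computing H_k = (kernel of ∂_k) / (image of ∂_{k+1}):

  H_0: rank C_0 − rank ∂_1 = 5 − 4 = 1, and the invariant factors of ∂_1 are all 1, so H_0 ≅ Z.
  H_1: rank ker ∂_1 − rank ∂_2 = (9 − 4) − 5 = 0, and the invariant factors of ∂_2 are all 1, so H_1 ≅ 0.
  H_2: rank ker ∂_2 − rank ∂_3 = (6 − 5) − 0 = 1, and there is no ∂_3, so H_2 ≅ Z.

Hence the Betti numbers are b_0 = 1, b_1 = 0, b_2 = 1.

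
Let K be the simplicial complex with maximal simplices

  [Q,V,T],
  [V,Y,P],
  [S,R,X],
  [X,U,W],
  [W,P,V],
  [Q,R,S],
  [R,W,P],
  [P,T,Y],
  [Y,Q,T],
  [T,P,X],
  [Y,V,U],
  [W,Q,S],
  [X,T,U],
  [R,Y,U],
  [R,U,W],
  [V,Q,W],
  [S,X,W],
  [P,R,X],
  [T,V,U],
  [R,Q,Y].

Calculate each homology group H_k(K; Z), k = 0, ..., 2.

H_0 ≅ Z,  H_1 ≅ Z ⊕ Z/2Z,  H_2 = 0.

K has 10 vertices, 30 edges, 20 triangles.
rank ∂_0 = 0, rank ∂_1 = 9 ⇒ b_0 = 10 − 0 − 9 = 1; all invariant factors of ∂_1 are 1 so no torsion. So H_0 = Z.
rank ∂_1 = 9, rank ∂_2 = 20 ⇒ b_1 = 30 − 9 − 20 = 1; ∂_2 has invariant factor(s) [2] giving torsion. So H_1 = Z ⊕ Z/2Z.
rank ∂_2 = 20, rank ∂_3 = 0 ⇒ b_2 = 20 − 20 − 0 = 0. So H_2 = 0.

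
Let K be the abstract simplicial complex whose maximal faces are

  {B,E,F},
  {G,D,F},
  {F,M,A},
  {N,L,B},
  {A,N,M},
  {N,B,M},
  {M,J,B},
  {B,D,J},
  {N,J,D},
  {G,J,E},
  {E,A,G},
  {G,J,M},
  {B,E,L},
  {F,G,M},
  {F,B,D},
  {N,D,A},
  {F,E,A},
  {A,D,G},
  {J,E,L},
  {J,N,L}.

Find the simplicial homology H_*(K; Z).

H_0 = Z,  H_1 = Z ⊕ Z/2Z,  H_2 = 0.

Take the total order A < B < D < E < F < G < J < L < M < N on the vertex set. Then K (dimension 2) consists of the simplices:

  0-simplices (10): A, B, D, E, F, G, J, L, M, N
  1-simplices (30): AD, AE, AF, AG, AM, AN, BD, BE, BF, BJ, BL, BM, BN, DF, DG, DJ, DN, EF, EG, EJ, EL, FG, FM, GJ, GM, JL, JM, JN, LN, MN
  2-simplices (20): ADG, ADN, AEF, AEG, AFM, AMN, BDF, BDJ, BEF, BEL, BJM, BLN, BMN, DFG, DJN, EGJ, EJL, FGM, GJM, JLN

Hence C_0 ≅ Z^10, C_1 ≅ Z^30, C_2 ≅ Z^20.

Boundary ∂_1: C_1 → C_0 is given by ∂[p,q] = [q] − [p]. For instance
  ∂GJ = J − G.
This gives a 10×30 integer matrix of rank 9; reducing to Smith normal form yields diagonal entries (1,1,1,1,1,1,1,1,1).

∂_2: C_2 → C_1 maps a triangle to the signed sum of its edges. For instance
  ∂BDF = DF − BF + BD,
  ∂FGM = GM − FM + FG.
This gives a 30×20 integer matrix of rank 20; reducing to Smith normal form yields diagonal entries (1,1,1,1,1,1,1,1,1,1,1,1,1,1,1,1,1,1,1,2).

Computing H_k = (kernel of ∂_k) / (image of ∂_{k+1}):

  H_0: rank C_0 − rank ∂_1 = 10 − 9 = 1, and the invariant factors of ∂_1 are all 1, so H_0 ≅ Z.
  H_1: rank ker ∂_1 − rank ∂_2 = (30 − 9) − 20 = 1, and ∂_2 has invariant factor 2 > 1, so H_1 ≅ Z ⊕ Z/2Z.
  H_2: rank ker ∂_2 − rank ∂_3 = (20 − 20) − 0 = 0, and there is no ∂_3, so H_2 ≅ 0.

As a check, the Euler characteristic is 10 − 30 + 20 = 0, which agrees with 1 − 1 + 0 = 0.
(K is a triangulation of the Klein bottle.)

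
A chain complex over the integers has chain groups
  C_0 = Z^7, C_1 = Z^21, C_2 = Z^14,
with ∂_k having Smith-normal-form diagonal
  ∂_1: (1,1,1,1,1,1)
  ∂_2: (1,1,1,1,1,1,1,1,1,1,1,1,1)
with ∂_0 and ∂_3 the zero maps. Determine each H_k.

H_0 = Z,  H_1 = Z^2,  H_2 = Z.

H_0: b_0 = 7 − 0 − 6 = 1; torsion from ∂_1 factors > 1: none. So H_0 = Z.
H_1: b_1 = 21 − 6 − 13 = 2; torsion from ∂_2 factors > 1: none. So H_1 = Z^2.
H_2: b_2 = 14 − 13 − 0 = 1; torsion from ∂_3 factors > 1: none. So H_2 = Z.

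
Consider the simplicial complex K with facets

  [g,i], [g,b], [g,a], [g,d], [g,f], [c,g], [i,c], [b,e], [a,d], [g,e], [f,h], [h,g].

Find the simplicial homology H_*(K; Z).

H_0 = Z,  H_1 = Z^4.

Fix the vertex order a < b < c < d < e < f < g < h < i and write every simplex with vertices in increasing order. Then dim K = 1 and the simplices of K are:

  0-simplices (9): a, b, c, d, e, f, g, h, i
  1-simplices (12): ad, ag, be, bg, cg, ci, dg, eg, fg, fh, gh, gi

so the chain groups are C_0 ≅ Z^9, C_1 ≅ Z^12.

Boundary ∂_1: C_1 → C_0 is given by ∂[p,q] = [q] − [p].
This gives a 9×12 integer matrix of rank 8; reducing to Smith normal form yields diagonal entries (1,1,1,1,1,1,1,1).

Now H_k = ker ∂_k / im ∂_{k+1}, so:

  H_0: rank C_0 − rank ∂_1 = 9 − 8 = 1, and the invariant factors of ∂_1 are all 1, so H_0 = Z.
  H_1: rank ker ∂_1 − rank ∂_2 = (12 − 8) − 0 = 4, and there is no ∂_2, so H_1 = Z^4.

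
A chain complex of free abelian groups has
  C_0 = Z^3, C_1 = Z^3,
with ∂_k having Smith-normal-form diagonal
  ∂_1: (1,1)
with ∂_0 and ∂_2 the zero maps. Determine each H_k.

H_0: b_0 = 3 − 0 − 2 = 1; torsion from ∂_1 factors > 1: none. So H_0 = Z.
H_1: b_1 = 3 − 2 − 0 = 1; torsion from ∂_2 factors > 1: none. So H_1 = Z.

H_0 = Z,  H_1 = Z.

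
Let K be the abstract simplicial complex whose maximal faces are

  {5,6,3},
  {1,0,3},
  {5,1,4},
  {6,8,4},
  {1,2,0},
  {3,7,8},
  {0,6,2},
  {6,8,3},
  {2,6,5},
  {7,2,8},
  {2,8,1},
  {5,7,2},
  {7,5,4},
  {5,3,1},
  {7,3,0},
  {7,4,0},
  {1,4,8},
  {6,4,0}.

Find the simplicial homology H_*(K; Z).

H_0 = Z,  H_1 = Z^2,  H_2 = Z.

Fix the vertex order 0 < 1 < 2 < 3 < 4 < 5 < 6 < 7 < 8 and write every simplex with vertices in increasing order. Then dim K = 2 and the simplices of K are:

  0-simplices (9): [0], [1], [2], [3], [4], [5], [6], [7], [8]
  1-simplices (27): (27 of them)
  2-simplices (18): [0,1,2], [0,1,3], [0,2,6], [0,3,7], [0,4,6], [0,4,7], [1,2,8], [1,3,5], [1,4,5], [1,4,8], [2,5,6], [2,5,7], [2,7,8], [3,5,6], [3,6,8], [3,7,8], [4,5,7], [4,6,8]

Hence C_0 ≅ Z^9, C_1 ≅ Z^27, C_2 ≅ Z^18.

∂_1: C_1 → C_0 is given by ∂[p,q] = [q] − [p]. For instance
  ∂[1,3] = [3] − [1].
As a 9×27 matrix over Z this has rank 8, with invariant factors (1,1,1,1,1,1,1,1).

The boundary map ∂_2: C_2 → C_1 sends each 2-simplex [p,q,r] to [q,r] − [p,r] + [p,q]. For instance
  ∂[1,2,8] = [2,8] − [1,8] + [1,2],
  ∂[2,5,7] = [5,7] − [2,7] + [2,5].
The resulting 27×18 matrix has rank 17, and its Smith normal form has invariant factors (1,1,1,1,1,1,1,1,1,1,1,1,1,1,1,1,1).

Reading off H_k = ker ∂_k / im ∂_{k+1}:

  H_0: rank C_0 − rank ∂_1 = 9 − 8 = 1, and the invariant factors of ∂_1 are all 1, so H_0 ≅ Z.
  H_1: rank ker ∂_1 − rank ∂_2 = (27 − 8) − 17 = 2, and the invariant factors of ∂_2 are all 1, so H_1 ≅ Z^2.
  H_2: rank ker ∂_2 − rank ∂_3 = (18 − 17) − 0 = 1, and there is no ∂_3, so H_2 ≅ Z.

(K is a triangulation of the torus T^2.)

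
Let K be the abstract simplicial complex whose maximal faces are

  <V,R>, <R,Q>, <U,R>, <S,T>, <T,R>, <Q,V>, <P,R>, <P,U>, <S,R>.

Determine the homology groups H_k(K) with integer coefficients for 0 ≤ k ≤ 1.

Fix the vertex order P < Q < R < S < T < U < V and write every simplex with vertices in increasing order. Then dim K = 1 and the simplices of K are:

  0-simplices (7): P, Q, R, S, T, U, V
  1-simplices (9): PR, PU, QR, QV, RS, RT, RU, RV, ST

Hence C_0 ≅ Z^7, C_1 ≅ Z^9.

Boundary ∂_1: C_1 → C_0 sends each edge [p,q] (with p < q) to q − p. For instance
  ∂RT = T − R.
The 7×9 boundary matrix has rank 6 and Smith normal form diag(1,1,1,1,1,1).

Reading off H_k = ker ∂_k / im ∂_{k+1}:

  H_0: rank C_0 − rank ∂_1 = 7 − 6 = 1, and the invariant factors of ∂_1 are all 1, so H_0 ≅ Z.
  H_1: rank ker ∂_1 − rank ∂_2 = (9 − 6) − 0 = 3, and there is no ∂_2, so H_1 ≅ Z^3.

H_0 ≅ Z,  H_1 ≅ Z^3.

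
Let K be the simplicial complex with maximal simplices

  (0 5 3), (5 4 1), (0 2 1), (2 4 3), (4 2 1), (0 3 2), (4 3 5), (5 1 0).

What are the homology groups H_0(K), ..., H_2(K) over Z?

Order the vertices as 0 < 1 < 2 < 3 < 4 < 5. Listing each simplex with vertices in this order, K has dimension 2 with simplices:

  0-simplices (6): [0], [1], [2], [3], [4], [5]
  1-simplices (12): [0,1], [0,2], [0,3], [0,5], [1,2], [1,4], [1,5], [2,3], [2,4], [3,4], [3,5], [4,5]
  2-simplices (8): [0,1,2], [0,1,5], [0,2,3], [0,3,5], [1,2,4], [1,4,5], [2,3,4], [3,4,5]

giving chain groups C_0 ≅ Z^6, C_1 ≅ Z^12, C_2 ≅ Z^8.

The boundary map ∂_1: C_1 → C_0 maps an edge to its endpoints' difference, ∂[p,q] = q − p. For instance
  ∂[1,5] = [5] − [1].
As a 6×12 matrix over Z this has rank 5, with invariant factors (1,1,1,1,1).

The boundary map ∂_2: C_2 → C_1 acts by ∂[p,q,r] = [q,r] − [p,r] + [p,q]. For instance
  ∂[1,2,4] = [2,4] − [1,4] + [1,2],
  ∂[1,4,5] = [4,5] − [1,5] + [1,4].
As a 12×8 matrix over Z this has rank 7, with invariant factors (1,1,1,1,1,1,1).

Computing H_k = (kernel of ∂_k) / (image of ∂_{k+1}):

  H_0: rank C_0 − rank ∂_1 = 6 − 5 = 1, and the invariant factors of ∂_1 are all 1, so H_0 = Z.
  H_1: rank ker ∂_1 − rank ∂_2 = (12 − 5) − 7 = 0, and the invariant factors of ∂_2 are all 1, so H_1 = 0.
  H_2: rank ker ∂_2 − rank ∂_3 = (8 − 7) − 0 = 1, and there is no ∂_3, so H_2 = Z.

(K is a triangulation of the 2-sphere S^2.)

H_0 ≅ Z,  H_1 = 0,  H_2 ≅ Z.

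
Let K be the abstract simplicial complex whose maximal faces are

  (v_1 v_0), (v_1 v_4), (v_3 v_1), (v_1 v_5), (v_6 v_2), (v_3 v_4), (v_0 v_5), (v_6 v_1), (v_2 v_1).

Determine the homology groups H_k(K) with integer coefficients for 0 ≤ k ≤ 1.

H_0 = Z,  H_1 = Z^3.

K has 7 vertices, 9 edges.
rank ∂_0 = 0, rank ∂_1 = 6 ⇒ b_0 = 7 − 0 − 6 = 1; all invariant factors of ∂_1 are 1 so no torsion. So H_0 = Z.
rank ∂_1 = 6, rank ∂_2 = 0 ⇒ b_1 = 9 − 6 − 0 = 3. So H_1 = Z^3.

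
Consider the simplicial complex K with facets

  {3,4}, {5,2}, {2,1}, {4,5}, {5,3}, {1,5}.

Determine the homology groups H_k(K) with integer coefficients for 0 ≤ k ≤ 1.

Order the vertices as 1 < 2 < 3 < 4 < 5. Listing each simplex with vertices in this order, K has dimension 1 with simplices:

  0-simplices (5): [1], [2], [3], [4], [5]
  1-simplices (6): [1,2], [1,5], [2,5], [3,4], [3,5], [4,5]

Hence C_0 ≅ Z^5, C_1 ≅ Z^6.

The boundary map ∂_1: C_1 → C_0 maps an edge to its endpoints' difference, ∂[p,q] = q − p. For instance
  ∂[2,5] = [5] − [2].
The 5×6 boundary matrix has rank 4 and Smith normal form diag(1,1,1,1).

Now H_k = ker ∂_k / im ∂_{k+1}, so:

  H_0: rank C_0 − rank ∂_1 = 5 − 4 = 1, and the invariant factors of ∂_1 are all 1, so H_0 ≅ Z.
  H_1: rank ker ∂_1 − rank ∂_2 = (6 − 4) − 0 = 2, and there is no ∂_2, so H_1 ≅ Z^2.

H_0 = Z,  H_1 = Z^2.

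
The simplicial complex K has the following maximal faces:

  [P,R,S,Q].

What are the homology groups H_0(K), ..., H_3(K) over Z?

H_0 ≅ Z,  H_1 = 0,  H_2 = 0,  H_3 = 0.

We work with the vertex ordering P < Q < R < S. The simplices of K, each written with vertices in increasing order, are:

  0-simplices (4): P, Q, R, S
  1-simplices (6): PQ, PR, PS, QR, QS, RS
  2-simplices (4): PQR, PQS, PRS, QRS
  3-simplices (1): PQRS

Hence C_0 ≅ Z^4, C_1 ≅ Z^6, C_2 ≅ Z^4, C_3 ≅ Z^1.

∂_1: C_1 → C_0 is given by ∂[p,q] = [q] − [p]. For instance
  ∂PQ = Q − P.
The 4×6 boundary matrix has rank 3 and Smith normal form diag(1,1,1).

Boundary ∂_2: C_2 → C_1 maps a triangle to the signed sum of its edges. For instance
  ∂PQS = QS − PS + PQ,
  ∂QRS = RS − QS + QR.
The resulting 6×4 matrix has rank 3, and its Smith normal form has invariant factors (1,1,1).

Boundary ∂_3: C_3 → C_2 sends each 3-simplex σ to the alternating sum Σ_i (−1)^i (σ with its i-th vertex removed). For instance
  ∂PQRS = QRS − PRS + PQS − PQR.
The 4×1 boundary matrix has rank 1 and Smith normal form diag(1).

From H_k ≅ ker(∂_k) / im(∂_{k+1}) we obtain:

  H_0: rank C_0 − rank ∂_1 = 4 − 3 = 1, and the invariant factors of ∂_1 are all 1, so H_0 = Z.
  H_1: rank ker ∂_1 − rank ∂_2 = (6 − 3) − 3 = 0, and the invariant factors of ∂_2 are all 1, so H_1 = 0.
  H_2: rank ker ∂_2 − rank ∂_3 = (4 − 3) − 1 = 0, and the invariant factors of ∂_3 are all 1, so H_2 = 0.
  H_3: rank ker ∂_3 − rank ∂_4 = (1 − 1) − 0 = 0, and there is no ∂_4, so H_3 = 0.

As a check, the Euler characteristic is 4 − 6 + 4 − 1 = 1, which agrees with 1 − 0 + 0 − 0 = 1.
(K is a triangulation of the 3-simplex.)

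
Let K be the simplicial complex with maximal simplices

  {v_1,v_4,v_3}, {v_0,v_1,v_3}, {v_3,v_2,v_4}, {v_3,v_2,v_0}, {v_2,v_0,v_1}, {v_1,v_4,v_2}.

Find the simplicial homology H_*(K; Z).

Fix the vertex order v_0 < v_1 < v_2 < v_3 < v_4 and write every simplex with vertices in increasing order. Then dim K = 2 and the simplices of K are:

  0-simplices (5): [v_0], [v_1], [v_2], [v_3], [v_4]
  1-simplices (9): [v_0,v_1], [v_0,v_2], [v_0,v_3], [v_1,v_2], [v_1,v_3], [v_1,v_4], [v_2,v_3], [v_2,v_4], [v_3,v_4]
  2-simplices (6): [v_0,v_1,v_2], [v_0,v_1,v_3], [v_0,v_2,v_3], [v_1,v_2,v_4], [v_1,v_3,v_4], [v_2,v_3,v_4]

so the chain groups are C_0 ≅ Z^5, C_1 ≅ Z^9, C_2 ≅ Z^6.

∂_1: C_1 → C_0 is given by ∂[p,q] = [q] − [p].
The 5×9 boundary matrix has rank 4 and Smith normal form diag(1,1,1,1).

∂_2: C_2 → C_1 sends each 2-simplex [p,q,r] to [q,r] − [p,r] + [p,q]. For instance
  ∂[v_0,v_1,v_3] = [v_1,v_3] − [v_0,v_3] + [v_0,v_1],
  ∂[v_0,v_2,v_3] = [v_2,v_3] − [v_0,v_3] + [v_0,v_2].
The resulting 9×6 matrix has rank 5, and its Smith normal form has invariant factors (1,1,1,1,1).

From H_k ≅ ker(∂_k) / im(∂_{k+1}) we obtain:

  H_0: rank C_0 − rank ∂_1 = 5 − 4 = 1, and the invariant factors of ∂_1 are all 1, so H_0 ≅ Z.
  H_1: rank ker ∂_1 − rank ∂_2 = (9 − 4) − 5 = 0, and the invariant factors of ∂_2 are all 1, so H_1 ≅ 0.
  H_2: rank ker ∂_2 − rank ∂_3 = (6 − 5) − 0 = 1, and there is no ∂_3, so H_2 ≅ Z.

H_0 = Z,  H_1 = 0,  H_2 = Z.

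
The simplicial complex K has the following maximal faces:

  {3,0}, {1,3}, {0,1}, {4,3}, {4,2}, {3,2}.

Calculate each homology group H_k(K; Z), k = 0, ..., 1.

H_0 ≅ Z,  H_1 ≅ Z^2.

K has 5 vertices, 6 edges.
rank ∂_0 = 0, rank ∂_1 = 4 ⇒ b_0 = 5 − 0 − 4 = 1; all invariant factors of ∂_1 are 1 so no torsion. So H_0 ≅ Z.
rank ∂_1 = 4, rank ∂_2 = 0 ⇒ b_1 = 6 − 4 − 0 = 2. So H_1 ≅ Z^2.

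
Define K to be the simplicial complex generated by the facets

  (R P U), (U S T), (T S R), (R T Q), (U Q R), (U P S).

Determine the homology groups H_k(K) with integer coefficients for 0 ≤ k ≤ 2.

H_0 ≅ Z,  H_1 ≅ Z,  H_2 = 0.

Take the total order P < Q < R < S < T < U on the vertex set. Then K (dimension 2) consists of the simplices:

  0-simplices (6): P, Q, R, S, T, U
  1-simplices (12): PR, PS, PU, QR, QT, QU, RS, RT, RU, ST, SU, TU
  2-simplices (6): PRU, PSU, QRT, QRU, RST, STU

so the chain groups are C_0 ≅ Z^6, C_1 ≅ Z^12, C_2 ≅ Z^6.

Boundary ∂_1: C_1 → C_0 maps an edge to its endpoints' difference, ∂[p,q] = q − p. For instance
  ∂RT = T − R.
The resulting 6×12 matrix has rank 5, and its Smith normal form has invariant factors (1,1,1,1,1).

∂_2: C_2 → C_1 acts by ∂[p,q,r] = [q,r] − [p,r] + [p,q]. For instance
  ∂PRU = RU − PU + PR,
  ∂STU = TU − SU + ST.
The 12×6 boundary matrix has rank 6 and Smith normal form diag(1,1,1,1,1,1).

Computing H_k = (kernel of ∂_k) / (image of ∂_{k+1}):

  H_0: rank C_0 − rank ∂_1 = 6 − 5 = 1, and the invariant factors of ∂_1 are all 1, so H_0 = Z.
  H_1: rank ker ∂_1 − rank ∂_2 = (12 − 5) − 6 = 1, and the invariant factors of ∂_2 are all 1, so H_1 = Z.
  H_2: rank ker ∂_2 − rank ∂_3 = (6 − 6) − 0 = 0, and there is no ∂_3, so H_2 = 0.

(K is a triangulation of the cylinder S^1 x I.)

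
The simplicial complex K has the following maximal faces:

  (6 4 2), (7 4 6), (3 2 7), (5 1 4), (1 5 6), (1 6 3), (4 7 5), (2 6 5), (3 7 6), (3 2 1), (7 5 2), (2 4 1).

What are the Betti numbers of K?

Take the total order 1 < 2 < 3 < 4 < 5 < 6 < 7 on the vertex set. Then K (dimension 2) consists of the simplices:

  0-simplices (7): [1], [2], [3], [4], [5], [6], [7]
  1-simplices (18): [1,2], [1,3], [1,4], [1,5], [1,6], [2,3], [2,4], [2,5], [2,6], [2,7], [3,6], [3,7], [4,5], [4,6], [4,7], [5,6], [5,7], [6,7]
  2-simplices (12): [1,2,3], [1,2,4], [1,3,6], [1,4,5], [1,5,6], [2,3,7], [2,4,6], [2,5,6], [2,5,7], [3,6,7], [4,5,7], [4,6,7]

Hence C_0 ≅ Z^7, C_1 ≅ Z^18, C_2 ≅ Z^12.

∂_1: C_1 → C_0 maps an edge to its endpoints' difference, ∂[p,q] = q − p. For instance
  ∂[2,3] = [3] − [2].
As a 7×18 matrix over Z this has rank 6, with invariant factors (1,1,1,1,1,1).

Boundary ∂_2: C_2 → C_1 maps a triangle to the signed sum of its edges. For instance
  ∂[4,5,7] = [5,7] − [4,7] + [4,5],
  ∂[1,5,6] = [5,6] − [1,6] + [1,5].
The 18×12 boundary matrix has rank 12 and Smith normal form diag(1,1,1,1,1,1,1,1,1,1,1,2).

From H_k ≅ ker(∂_k) / im(∂_{k+1}) we obtain:

  H_0: rank C_0 − rank ∂_1 = 7 − 6 = 1, and the invariant factors of ∂_1 are all 1, so H_0 = Z.
  H_1: rank ker ∂_1 − rank ∂_2 = (18 − 6) − 12 = 0, and ∂_2 has invariant factor 2 > 1, so H_1 = Z/2Z.
  H_2: rank ker ∂_2 − rank ∂_3 = (12 − 12) − 0 = 0, and there is no ∂_3, so H_2 = 0.

As a check, the Euler characteristic is 7 − 18 + 12 = 1, which agrees with 1 − 0 + 0 = 1.
(K is a triangulation of the real projective plane RP^2.)

Hence the Betti numbers are b_0 = 1, b_1 = 0, b_2 = 0.

b_0 = 1, b_1 = 0, b_2 = 0.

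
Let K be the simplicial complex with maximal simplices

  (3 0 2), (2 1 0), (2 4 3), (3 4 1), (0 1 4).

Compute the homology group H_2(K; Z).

H_2 = 0.

Fix the vertex order 0 < 1 < 2 < 3 < 4 and write every simplex with vertices in increasing order. Then dim K = 2 and the simplices of K are:

  0-simplices (5): [0], [1], [2], [3], [4]
  1-simplices (10): [0,1], [0,2], [0,3], [0,4], [1,2], [1,3], [1,4], [2,3], [2,4], [3,4]
  2-simplices (5): [0,1,2], [0,1,4], [0,2,3], [1,3,4], [2,3,4]

so the chain groups are C_0 ≅ Z^5, C_1 ≅ Z^10, C_2 ≅ Z^5.

The boundary map ∂_1: C_1 → C_0 sends each edge [p,q] (with p < q) to q − p. For instance
  ∂[0,3] = [3] − [0].
As a 5×10 matrix over Z this has rank 4, with invariant factors (1,1,1,1).

Boundary ∂_2: C_2 → C_1 sends each 2-simplex [p,q,r] to [q,r] − [p,r] + [p,q]. For instance
  ∂[2,3,4] = [3,4] − [2,4] + [2,3],
  ∂[0,1,4] = [1,4] − [0,4] + [0,1].
This gives a 10×5 integer matrix of rank 5; reducing to Smith normal form yields diagonal entries (1,1,1,1,1).

From H_k ≅ ker(∂_k) / im(∂_{k+1}) we obtain:

  H_2: rank ker ∂_2 − rank ∂_3 = (5 − 5) − 0 = 0, and there is no ∂_3, so H_2 = 0.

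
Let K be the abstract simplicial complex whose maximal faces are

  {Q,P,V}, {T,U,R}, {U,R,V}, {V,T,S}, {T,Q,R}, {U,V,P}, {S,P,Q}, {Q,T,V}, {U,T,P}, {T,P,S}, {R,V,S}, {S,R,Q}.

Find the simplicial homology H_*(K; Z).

We work with the vertex ordering P < Q < R < S < T < U < V. The simplices of K, each written with vertices in increasing order, are:

  0-simplices (7): P, Q, R, S, T, U, V
  1-simplices (18): PQ, PS, PT, PU, PV, QR, QS, QT, QV, RS, RT, RU, RV, ST, SV, TU, TV, UV
  2-simplices (12): PQS, PQV, PST, PTU, PUV, QRS, QRT, QTV, RSV, RTU, RUV, STV

Hence C_0 ≅ Z^7, C_1 ≅ Z^18, C_2 ≅ Z^12.

∂_1: C_1 → C_0 maps an edge to its endpoints' difference, ∂[p,q] = q − p. For instance
  ∂RV = V − R.
The 7×18 boundary matrix has rank 6 and Smith normal form diag(1,1,1,1,1,1).

The boundary map ∂_2: C_2 → C_1 acts by ∂[p,q,r] = [q,r] − [p,r] + [p,q]. For instance
  ∂STV = TV − SV + ST,
  ∂PQV = QV − PV + PQ.
As a 18×12 matrix over Z this has rank 12, with invariant factors (1,1,1,1,1,1,1,1,1,1,1,2).

Reading off H_k = ker ∂_k / im ∂_{k+1}:

  H_0: rank C_0 − rank ∂_1 = 7 − 6 = 1, and the invariant factors of ∂_1 are all 1, so H_0 ≅ Z.
  H_1: rank ker ∂_1 − rank ∂_2 = (18 − 6) − 12 = 0, and ∂_2 has invariant factor 2 > 1, so H_1 ≅ Z_2.
  H_2: rank ker ∂_2 − rank ∂_3 = (12 − 12) − 0 = 0, and there is no ∂_3, so H_2 ≅ 0.

H_0 = Z,  H_1 = Z_2,  H_2 = 0.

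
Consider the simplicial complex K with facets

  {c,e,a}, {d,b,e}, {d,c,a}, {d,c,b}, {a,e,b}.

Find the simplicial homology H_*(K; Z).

Order the vertices as a < b < c < d < e. Listing each simplex with vertices in this order, K has dimension 2 with simplices:

  0-simplices (5): a, b, c, d, e
  1-simplices (10): ab, ac, ad, ae, bc, bd, be, cd, ce, de
  2-simplices (5): abe, acd, ace, bcd, bde

so the chain groups are C_0 ≅ Z^5, C_1 ≅ Z^10, C_2 ≅ Z^5.

∂_1: C_1 → C_0 maps an edge to its endpoints' difference, ∂[p,q] = q − p. For instance
  ∂ce = e − c.
The 5×10 boundary matrix has rank 4 and Smith normal form diag(1,1,1,1).

The boundary map ∂_2: C_2 → C_1 sends each 2-simplex [p,q,r] to [q,r] − [p,r] + [p,q]. For instance
  ∂abe = be − ae + ab,
  ∂bcd = cd − bd + bc.
As a 10×5 matrix over Z this has rank 5, with invariant factors (1,1,1,1,1).

From H_k ≅ ker(∂_k) / im(∂_{k+1}) we obtain:

  H_0: rank C_0 − rank ∂_1 = 5 − 4 = 1, and the invariant factors of ∂_1 are all 1, so H_0 ≅ Z.
  H_1: rank ker ∂_1 − rank ∂_2 = (10 − 4) − 5 = 1, and the invariant factors of ∂_2 are all 1, so H_1 ≅ Z.
  H_2: rank ker ∂_2 − rank ∂_3 = (5 − 5) − 0 = 0, and there is no ∂_3, so H_2 ≅ 0.

H_0 = Z,  H_1 = Z,  H_2 = 0.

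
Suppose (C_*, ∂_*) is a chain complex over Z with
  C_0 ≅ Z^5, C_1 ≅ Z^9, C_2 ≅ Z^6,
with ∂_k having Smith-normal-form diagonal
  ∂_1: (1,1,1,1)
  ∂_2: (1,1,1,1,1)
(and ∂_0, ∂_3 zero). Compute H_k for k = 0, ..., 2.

H_0: b_0 = 5 − 0 − 4 = 1; torsion from ∂_1 factors > 1: none. So H_0 = Z.
H_1: b_1 = 9 − 4 − 5 = 0; torsion from ∂_2 factors > 1: none. So H_1 = 0.
H_2: b_2 = 6 − 5 − 0 = 1; torsion from ∂_3 factors > 1: none. So H_2 = Z.

H_0 = Z,  H_1 = 0,  H_2 = Z.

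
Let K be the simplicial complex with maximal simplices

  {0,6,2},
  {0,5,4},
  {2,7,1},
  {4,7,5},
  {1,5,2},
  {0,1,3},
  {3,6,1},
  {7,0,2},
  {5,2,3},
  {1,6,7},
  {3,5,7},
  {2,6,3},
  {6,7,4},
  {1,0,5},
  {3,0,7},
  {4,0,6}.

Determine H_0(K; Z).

H_0 = Z.

Fix the vertex order 0 < 1 < 2 < 3 < 4 < 5 < 6 < 7 and write every simplex with vertices in increasing order. Then dim K = 2 and the simplices of K are:

  0-simplices (8): [0], [1], [2], [3], [4], [5], [6], [7]
  1-simplices (24): (24 of them)
  2-simplices (16): [0,1,3], [0,1,5], [0,2,6], [0,2,7], [0,3,7], [0,4,5], [0,4,6], [1,2,5], [1,2,7], [1,3,6], [1,6,7], [2,3,5], [2,3,6], [3,5,7], [4,5,7], [4,6,7]

Hence C_0 ≅ Z^8, C_1 ≅ Z^24, C_2 ≅ Z^16.

The boundary map ∂_1: C_1 → C_0 maps an edge to its endpoints' difference, ∂[p,q] = q − p. For instance
  ∂[6,7] = [7] − [6].
This gives a 8×24 integer matrix of rank 7; reducing to Smith normal form yields diagonal entries (1,1,1,1,1,1,1).

Boundary ∂_2: C_2 → C_1 maps a triangle to the signed sum of its edges. For instance
  ∂[0,1,3] = [1,3] − [0,3] + [0,1],
  ∂[3,5,7] = [5,7] − [3,7] + [3,5].
The 24×16 boundary matrix has rank 15 and Smith normal form diag(1,1,1,1,1,1,1,1,1,1,1,1,1,1,1).

Now H_k = ker ∂_k / im ∂_{k+1}, so:

  H_0: rank C_0 − rank ∂_1 = 8 − 7 = 1, and the invariant factors of ∂_1 are all 1, so H_0 = Z.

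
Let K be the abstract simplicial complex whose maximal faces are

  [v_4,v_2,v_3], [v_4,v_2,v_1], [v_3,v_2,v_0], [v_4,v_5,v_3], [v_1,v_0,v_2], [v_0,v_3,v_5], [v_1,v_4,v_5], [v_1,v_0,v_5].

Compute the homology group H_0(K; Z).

K has 6 vertices, 12 edges, 8 triangles.
rank ∂_0 = 0, rank ∂_1 = 5 ⇒ b_0 = 6 − 0 − 5 = 1; all invariant factors of ∂_1 are 1 so no torsion. So H_0 = Z.

H_0 ≅ Z.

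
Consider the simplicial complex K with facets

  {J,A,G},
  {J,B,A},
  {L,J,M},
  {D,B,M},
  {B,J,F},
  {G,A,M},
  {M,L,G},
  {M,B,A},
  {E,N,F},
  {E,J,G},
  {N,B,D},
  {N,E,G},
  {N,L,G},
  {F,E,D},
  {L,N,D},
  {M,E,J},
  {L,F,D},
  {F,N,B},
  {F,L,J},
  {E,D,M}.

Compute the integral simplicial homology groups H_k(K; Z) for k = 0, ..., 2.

H_0 ≅ Z,  H_1 ≅ Z × Z/2,  H_2 = 0.

Take the total order A < B < D < E < F < G < J < L < M < N on the vertex set. Then K (dimension 2) consists of the simplices:

  0-simplices (10): A, B, D, E, F, G, J, L, M, N
  1-simplices (30): AB, AG, AJ, AM, BD, BF, BJ, BM, BN, DE, DF, DL, DM, DN, EF, EG, EJ, EM, EN, FJ, FL, FN, GJ, GL, GM, GN, JL, JM, LM, LN
  2-simplices (20): ABJ, ABM, AGJ, AGM, BDM, BDN, BFJ, BFN, DEF, DEM, DFL, DLN, EFN, EGJ, EGN, EJM, FJL, GLM, GLN, JLM

Hence C_0 ≅ Z^10, C_1 ≅ Z^30, C_2 ≅ Z^20.

∂_1: C_1 → C_0 is given by ∂[p,q] = [q] − [p].
This gives a 10×30 integer matrix of rank 9; reducing to Smith normal form yields diagonal entries (1,1,1,1,1,1,1,1,1).

The boundary map ∂_2: C_2 → C_1 maps a triangle to the signed sum of its edges. For instance
  ∂AGM = GM − AM + AG,
  ∂DEM = EM − DM + DE.
This gives a 30×20 integer matrix of rank 20; reducing to Smith normal form yields diagonal entries (1,1,1,1,1,1,1,1,1,1,1,1,1,1,1,1,1,1,1,2).

From H_k ≅ ker(∂_k) / im(∂_{k+1}) we obtain:

  H_0: rank C_0 − rank ∂_1 = 10 − 9 = 1, and the invariant factors of ∂_1 are all 1, so H_0 ≅ Z.
  H_1: rank ker ∂_1 − rank ∂_2 = (30 − 9) − 20 = 1, and ∂_2 has invariant factor 2 > 1, so H_1 ≅ Z × Z/2.
  H_2: rank ker ∂_2 − rank ∂_3 = (20 − 20) − 0 = 0, and there is no ∂_3, so H_2 ≅ 0.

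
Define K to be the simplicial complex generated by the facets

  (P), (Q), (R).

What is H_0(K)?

Take the total order P < Q < R on the vertex set. Then K (dimension 0) consists of the simplices:

  0-simplices (3): P, Q, R

Hence C_0 ≅ Z^3.

Computing H_k = (kernel of ∂_k) / (image of ∂_{k+1}):

  H_0: rank C_0 − rank ∂_1 = 3 − 0 = 3, and there is no ∂_1, so H_0 ≅ Z^3.

H_0 ≅ Z^3.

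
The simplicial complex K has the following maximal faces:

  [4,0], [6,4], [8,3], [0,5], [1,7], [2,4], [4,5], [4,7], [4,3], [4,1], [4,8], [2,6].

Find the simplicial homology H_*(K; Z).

H_0 = Z,  H_1 = Z^4.

Take the total order 0 < 1 < 2 < 3 < 4 < 5 < 6 < 7 < 8 on the vertex set. Then K (dimension 1) consists of the simplices:

  0-simplices (9): [0], [1], [2], [3], [4], [5], [6], [7], [8]
  1-simplices (12): [0,4], [0,5], [1,4], [1,7], [2,4], [2,6], [3,4], [3,8], [4,5], [4,6], [4,7], [4,8]

giving chain groups C_0 ≅ Z^9, C_1 ≅ Z^12.

The boundary map ∂_1: C_1 → C_0 is given by ∂[p,q] = [q] − [p]. For instance
  ∂[2,6] = [6] − [2].
As a 9×12 matrix over Z this has rank 8, with invariant factors (1,1,1,1,1,1,1,1).

From H_k ≅ ker(∂_k) / im(∂_{k+1}) we obtain:

  H_0: rank C_0 − rank ∂_1 = 9 − 8 = 1, and the invariant factors of ∂_1 are all 1, so H_0 = Z.
  H_1: rank ker ∂_1 − rank ∂_2 = (12 − 8) − 0 = 4, and there is no ∂_2, so H_1 = Z^4.

As a check, the Euler characteristic is 9 − 12 = -3, which agrees with 1 − 4 = -3.
(K is a triangulation of a wedge of 4 circles.)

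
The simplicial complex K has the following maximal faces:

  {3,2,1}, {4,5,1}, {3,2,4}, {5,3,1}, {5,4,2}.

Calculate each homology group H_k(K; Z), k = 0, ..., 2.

Take the total order 1 < 2 < 3 < 4 < 5 on the vertex set. Then K (dimension 2) consists of the simplices:

  0-simplices (5): [1], [2], [3], [4], [5]
  1-simplices (10): [1,2], [1,3], [1,4], [1,5], [2,3], [2,4], [2,5], [3,4], [3,5], [4,5]
  2-simplices (5): [1,2,3], [1,3,5], [1,4,5], [2,3,4], [2,4,5]

Hence C_0 ≅ Z^5, C_1 ≅ Z^10, C_2 ≅ Z^5.

Boundary ∂_1: C_1 → C_0 is given by ∂[p,q] = [q] − [p]. For instance
  ∂[1,4] = [4] − [1].
The 5×10 boundary matrix has rank 4 and Smith normal form diag(1,1,1,1).

The boundary map ∂_2: C_2 → C_1 sends each 2-simplex [p,q,r] to [q,r] − [p,r] + [p,q]. For instance
  ∂[2,4,5] = [4,5] − [2,5] + [2,4],
  ∂[1,4,5] = [4,5] − [1,5] + [1,4].
As a 10×5 matrix over Z this has rank 5, with invariant factors (1,1,1,1,1).

Now H_k = ker ∂_k / im ∂_{k+1}, so:

  H_0: rank C_0 − rank ∂_1 = 5 − 4 = 1, and the invariant factors of ∂_1 are all 1, so H_0 ≅ Z.
  H_1: rank ker ∂_1 − rank ∂_2 = (10 − 4) − 5 = 1, and the invariant factors of ∂_2 are all 1, so H_1 ≅ Z.
  H_2: rank ker ∂_2 − rank ∂_3 = (5 − 5) − 0 = 0, and there is no ∂_3, so H_2 ≅ 0.

(K is a triangulation of the Möbius band.)

H_0 ≅ Z,  H_1 ≅ Z,  H_2 = 0.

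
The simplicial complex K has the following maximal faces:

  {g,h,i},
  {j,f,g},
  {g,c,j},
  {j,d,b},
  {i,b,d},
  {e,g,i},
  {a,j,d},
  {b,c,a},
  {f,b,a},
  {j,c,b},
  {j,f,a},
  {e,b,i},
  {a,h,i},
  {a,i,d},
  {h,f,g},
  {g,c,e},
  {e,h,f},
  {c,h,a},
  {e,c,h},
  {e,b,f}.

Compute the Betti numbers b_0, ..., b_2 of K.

b_0 = 1, b_1 = 1, b_2 = 0.

Take the total order a < b < c < d < e < f < g < h < i < j on the vertex set. Then K (dimension 2) consists of the simplices:

  0-simplices (10): a, b, c, d, e, f, g, h, i, j
  1-simplices (30): ab, ac, ad, af, ah, ai, aj, bc, bd, be, bf, bi, bj, ce, cg, ch, cj, di, dj, ef, eg, eh, ei, fg, fh, fj, gh, gi, gj, hi
  2-simplices (20): abc, abf, ach, adi, adj, afj, ahi, bcj, bdi, bdj, bef, bei, ceg, ceh, cgj, efh, egi, fgh, fgj, ghi

Hence C_0 ≅ Z^10, C_1 ≅ Z^30, C_2 ≅ Z^20.

∂_1: C_1 → C_0 is given by ∂[p,q] = [q] − [p]. For instance
  ∂ad = d − a.
The 10×30 boundary matrix has rank 9 and Smith normal form diag(1,1,1,1,1,1,1,1,1).

Boundary ∂_2: C_2 → C_1 acts by ∂[p,q,r] = [q,r] − [p,r] + [p,q]. For instance
  ∂adj = dj − aj + ad,
  ∂bcj = cj − bj + bc.
The 30×20 boundary matrix has rank 20 and Smith normal form diag(1,1,1,1,1,1,1,1,1,1,1,1,1,1,1,1,1,1,1,2).

Now H_k = ker ∂_k / im ∂_{k+1}, so:

  H_0: rank C_0 − rank ∂_1 = 10 − 9 = 1, and the invariant factors of ∂_1 are all 1, so H_0 ≅ Z.
  H_1: rank ker ∂_1 − rank ∂_2 = (30 − 9) − 20 = 1, and ∂_2 has invariant factor 2 > 1, so H_1 ≅ Z × Z/2.
  H_2: rank ker ∂_2 − rank ∂_3 = (20 − 20) − 0 = 0, and there is no ∂_3, so H_2 ≅ 0.

(K is a triangulation of the Klein bottle.)

Hence the Betti numbers are b_0 = 1, b_1 = 1, b_2 = 0.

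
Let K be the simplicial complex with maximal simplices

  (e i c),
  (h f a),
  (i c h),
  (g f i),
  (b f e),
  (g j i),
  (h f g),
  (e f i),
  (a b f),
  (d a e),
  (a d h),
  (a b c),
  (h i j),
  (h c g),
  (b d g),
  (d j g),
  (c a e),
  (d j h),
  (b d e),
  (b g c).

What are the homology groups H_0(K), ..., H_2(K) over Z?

H_0 ≅ Z,  H_1 ≅ Z × Z/2,  H_2 = 0.

Order the vertices as a < b < c < d < e < f < g < h < i < j. Listing each simplex with vertices in this order, K has dimension 2 with simplices:

  0-simplices (10): a, b, c, d, e, f, g, h, i, j
  1-simplices (30): ab, ac, ad, ae, af, ah, bc, bd, be, bf, bg, ce, cg, ch, ci, de, dg, dh, dj, ef, ei, fg, fh, fi, gh, gi, gj, hi, hj, ij
  2-simplices (20): abc, abf, ace, ade, adh, afh, bcg, bde, bdg, bef, cei, cgh, chi, dgj, dhj, efi, fgh, fgi, gij, hij

giving chain groups C_0 ≅ Z^10, C_1 ≅ Z^30, C_2 ≅ Z^20.

Boundary ∂_1: C_1 → C_0 is given by ∂[p,q] = [q] − [p].
This gives a 10×30 integer matrix of rank 9; reducing to Smith normal form yields diagonal entries (1,1,1,1,1,1,1,1,1).

Boundary ∂_2: C_2 → C_1 sends each 2-simplex [p,q,r] to [q,r] − [p,r] + [p,q]. For instance
  ∂hij = ij − hj + hi,
  ∂abc = bc − ac + ab.
The resulting 30×20 matrix has rank 20, and its Smith normal form has invariant factors (1,1,1,1,1,1,1,1,1,1,1,1,1,1,1,1,1,1,1,2).

Computing H_k = (kernel of ∂_k) / (image of ∂_{k+1}):

  H_0: rank C_0 − rank ∂_1 = 10 − 9 = 1, and the invariant factors of ∂_1 are all 1, so H_0 = Z.
  H_1: rank ker ∂_1 − rank ∂_2 = (30 − 9) − 20 = 1, and ∂_2 has invariant factor 2 > 1, so H_1 = Z × Z/2.
  H_2: rank ker ∂_2 − rank ∂_3 = (20 − 20) − 0 = 0, and there is no ∂_3, so H_2 = 0.

As a check, the Euler characteristic is 10 − 30 + 20 = 0, which agrees with 1 − 1 + 0 = 0.
(K is a triangulation of the Klein bottle.)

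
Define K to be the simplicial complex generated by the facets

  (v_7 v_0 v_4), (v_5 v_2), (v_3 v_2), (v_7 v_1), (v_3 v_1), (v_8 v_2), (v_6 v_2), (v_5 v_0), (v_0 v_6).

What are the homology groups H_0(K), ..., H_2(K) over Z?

H_0 ≅ Z,  H_1 ≅ Z^2,  H_2 = 0.

We work with the vertex ordering v_0 < v_1 < v_2 < v_3 < v_4 < v_5 < v_6 < v_7 < v_8. The simplices of K, each written with vertices in increasing order, are:

  0-simplices (9): [v_0], [v_1], [v_2], [v_3], [v_4], [v_5], [v_6], [v_7], [v_8]
  1-simplices (11): [v_0,v_4], [v_0,v_5], [v_0,v_6], [v_0,v_7], [v_1,v_3], [v_1,v_7], [v_2,v_3], [v_2,v_5], [v_2,v_6], [v_2,v_8], [v_4,v_7]
  2-simplices (1): [v_0,v_4,v_7]

so the chain groups are C_0 ≅ Z^9, C_1 ≅ Z^11, C_2 ≅ Z^1.

The boundary map ∂_1: C_1 → C_0 is given by ∂[p,q] = [q] − [p].
The resulting 9×11 matrix has rank 8, and its Smith normal form has invariant factors (1,1,1,1,1,1,1,1).

The boundary map ∂_2: C_2 → C_1 sends each 2-simplex [p,q,r] to [q,r] − [p,r] + [p,q]. For instance
  ∂[v_0,v_4,v_7] = [v_4,v_7] − [v_0,v_7] + [v_0,v_4].
This gives a 11×1 integer matrix of rank 1; reducing to Smith normal form yields diagonal entries (1).

From H_k ≅ ker(∂_k) / im(∂_{k+1}) we obtain:

  H_0: rank C_0 − rank ∂_1 = 9 − 8 = 1, and the invariant factors of ∂_1 are all 1, so H_0 = Z.
  H_1: rank ker ∂_1 − rank ∂_2 = (11 − 8) − 1 = 2, and the invariant factors of ∂_2 are all 1, so H_1 = Z^2.
  H_2: rank ker ∂_2 − rank ∂_3 = (1 − 1) − 0 = 0, and there is no ∂_3, so H_2 = 0.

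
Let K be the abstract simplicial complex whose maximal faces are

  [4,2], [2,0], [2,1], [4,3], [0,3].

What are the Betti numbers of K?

Order the vertices as 0 < 1 < 2 < 3 < 4. Listing each simplex with vertices in this order, K has dimension 1 with simplices:

  0-simplices (5): [0], [1], [2], [3], [4]
  1-simplices (5): [0,2], [0,3], [1,2], [2,4], [3,4]

Hence C_0 ≅ Z^5, C_1 ≅ Z^5.

The boundary map ∂_1: C_1 → C_0 sends each edge [p,q] (with p < q) to q − p. For instance
  ∂[1,2] = [2] − [1].
The resulting 5×5 matrix has rank 4, and its Smith normal form has invariant factors (1,1,1,1).

Computing H_k = (kernel of ∂_k) / (image of ∂_{k+1}):

  H_0: rank C_0 − rank ∂_1 = 5 − 4 = 1, and the invariant factors of ∂_1 are all 1, so H_0 = Z.
  H_1: rank ker ∂_1 − rank ∂_2 = (5 − 4) − 0 = 1, and there is no ∂_2, so H_1 = Z.

Hence the Betti numbers are b_0 = 1, b_1 = 1.

b_0 = 1, b_1 = 1.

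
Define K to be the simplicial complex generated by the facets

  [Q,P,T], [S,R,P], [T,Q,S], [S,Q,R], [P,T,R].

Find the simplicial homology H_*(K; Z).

Take the total order P < Q < R < S < T on the vertex set. Then K (dimension 2) consists of the simplices:

  0-simplices (5): P, Q, R, S, T
  1-simplices (10): PQ, PR, PS, PT, QR, QS, QT, RS, RT, ST
  2-simplices (5): PQT, PRS, PRT, QRS, QST

Hence C_0 ≅ Z^5, C_1 ≅ Z^10, C_2 ≅ Z^5.

The boundary map ∂_1: C_1 → C_0 maps an edge to its endpoints' difference, ∂[p,q] = q − p.
The resulting 5×10 matrix has rank 4, and its Smith normal form has invariant factors (1,1,1,1).

The boundary map ∂_2: C_2 → C_1 sends each 2-simplex [p,q,r] to [q,r] − [p,r] + [p,q]. For instance
  ∂QST = ST − QT + QS,
  ∂QRS = RS − QS + QR.
This gives a 10×5 integer matrix of rank 5; reducing to Smith normal form yields diagonal entries (1,1,1,1,1).

Computing H_k = (kernel of ∂_k) / (image of ∂_{k+1}):

  H_0: rank C_0 − rank ∂_1 = 5 − 4 = 1, and the invariant factors of ∂_1 are all 1, so H_0 = Z.
  H_1: rank ker ∂_1 − rank ∂_2 = (10 − 4) − 5 = 1, and the invariant factors of ∂_2 are all 1, so H_1 = Z.
  H_2: rank ker ∂_2 − rank ∂_3 = (5 − 5) − 0 = 0, and there is no ∂_3, so H_2 = 0.

As a check, the Euler characteristic is 5 − 10 + 5 = 0, which agrees with 1 − 1 + 0 = 0.
(K is a triangulation of the Möbius band.)

H_0 ≅ Z,  H_1 ≅ Z,  H_2 = 0.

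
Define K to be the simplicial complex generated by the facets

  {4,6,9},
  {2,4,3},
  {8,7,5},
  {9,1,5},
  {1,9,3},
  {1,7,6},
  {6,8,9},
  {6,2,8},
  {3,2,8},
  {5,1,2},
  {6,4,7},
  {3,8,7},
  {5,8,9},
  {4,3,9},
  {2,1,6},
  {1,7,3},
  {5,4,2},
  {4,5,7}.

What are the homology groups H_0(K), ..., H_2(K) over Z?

H_0 ≅ Z,  H_1 ≅ Z^2,  H_2 ≅ Z.

Take the total order 1 < 2 < 3 < 4 < 5 < 6 < 7 < 8 < 9 on the vertex set. Then K (dimension 2) consists of the simplices:

  0-simplices (9): [1], [2], [3], [4], [5], [6], [7], [8], [9]
  1-simplices (27): (27 of them)
  2-simplices (18): [1,2,5], [1,2,6], [1,3,7], [1,3,9], [1,5,9], [1,6,7], [2,3,4], [2,3,8], [2,4,5], [2,6,8], [3,4,9], [3,7,8], [4,5,7], [4,6,7], [4,6,9], [5,7,8], [5,8,9], [6,8,9]

Hence C_0 ≅ Z^9, C_1 ≅ Z^27, C_2 ≅ Z^18.

∂_1: C_1 → C_0 maps an edge to its endpoints' difference, ∂[p,q] = q − p.
The resulting 9×27 matrix has rank 8, and its Smith normal form has invariant factors (1,1,1,1,1,1,1,1).

The boundary map ∂_2: C_2 → C_1 maps a triangle to the signed sum of its edges. For instance
  ∂[6,8,9] = [8,9] − [6,9] + [6,8],
  ∂[2,6,8] = [6,8] − [2,8] + [2,6].
As a 27×18 matrix over Z this has rank 17, with invariant factors (1,1,1,1,1,1,1,1,1,1,1,1,1,1,1,1,1).

Now H_k = ker ∂_k / im ∂_{k+1}, so:

  H_0: rank C_0 − rank ∂_1 = 9 − 8 = 1, and the invariant factors of ∂_1 are all 1, so H_0 ≅ Z.
  H_1: rank ker ∂_1 − rank ∂_2 = (27 − 8) − 17 = 2, and the invariant factors of ∂_2 are all 1, so H_1 ≅ Z^2.
  H_2: rank ker ∂_2 − rank ∂_3 = (18 − 17) − 0 = 1, and there is no ∂_3, so H_2 ≅ Z.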